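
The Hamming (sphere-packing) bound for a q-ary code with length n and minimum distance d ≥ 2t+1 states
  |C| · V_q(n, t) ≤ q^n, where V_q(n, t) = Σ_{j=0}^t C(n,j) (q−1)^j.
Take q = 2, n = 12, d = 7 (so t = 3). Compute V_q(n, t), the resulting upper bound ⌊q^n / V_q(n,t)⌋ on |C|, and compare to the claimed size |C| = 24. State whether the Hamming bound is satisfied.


V_q(n, t) = 299, q^n = 4096, Hamming bound = 13, |C| = 24 > bound (violated).

Step 1: Compute V_q(n, t) = Σ_{j=0}^3 C(n, j) (q−1)^j.
  j = 0: C(12,0)·(1)^0 = 1·1 = 1.
  j = 1: C(12,1)·(1)^1 = 12·1 = 12.
  j = 2: C(12,2)·(1)^2 = 66·1 = 66.
  j = 3: C(12,3)·(1)^3 = 220·1 = 220.
  V_q(n, t) = 1 + 12 + 66 + 220 = 299.
Step 2: q^n = 2^12 = 4096.
Step 3: Hamming bound ⌊q^n / V_q(n,t)⌋ = ⌊4096/299⌋ = 13.
Step 4: Compare |C| = 24 to 13: violated.
The claimed |C| lies above the Hamming bound, so no 2-ary code of length 12 with d ≥ 7 can have 24 codewords.


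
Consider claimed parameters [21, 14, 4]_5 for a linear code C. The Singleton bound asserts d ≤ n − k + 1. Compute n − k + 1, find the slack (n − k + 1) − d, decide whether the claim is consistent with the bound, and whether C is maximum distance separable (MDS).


Singleton RHS = n − k + 1 = 8, slack = 4, bound satisfied, not MDS.

Singleton bound: d ≤ n − k + 1.
Here n = 21, k = 14, so n − k + 1 = 8.
Given d = 4, check d ≤ 8: YES.
Slack = (n − k + 1) − d = 4.
The code is NOT MDS (slack = 4 > 0).
Description: the claimed parameters are [21, 14, 4]_5; such a code would be non-MDS.


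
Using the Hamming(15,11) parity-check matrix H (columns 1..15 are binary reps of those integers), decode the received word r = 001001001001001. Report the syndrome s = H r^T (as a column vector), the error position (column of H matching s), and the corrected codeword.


s = (1, 1, 1, 1)^T, error position = 15, corrected codeword c = 001001001001000

Compute s = H r^T mod 2 one row at a time:
  s_1 = 0 + 1 + 0 + 0 + 1 + 0 + 0 + 1 = 3 ≡ 1 (mod 2).
  s_2 = 0 + 0 + 1 + 0 + 1 + 0 + 0 + 1 = 3 ≡ 1 (mod 2).
  s_3 = 0 + 1 + 1 + 0 + 0 + 0 + 0 + 1 = 3 ≡ 1 (mod 2).
  s_4 = 0 + 1 + 0 + 0 + 1 + 0 + 0 + 1 = 3 ≡ 1 (mod 2).
s = (1, 1, 1, 1)^T — this equals column 15 of H (binary 1111), so error is at position 15.
Correct: flip bit 15 of r = 001001001001001 to get c = 001001001001000.


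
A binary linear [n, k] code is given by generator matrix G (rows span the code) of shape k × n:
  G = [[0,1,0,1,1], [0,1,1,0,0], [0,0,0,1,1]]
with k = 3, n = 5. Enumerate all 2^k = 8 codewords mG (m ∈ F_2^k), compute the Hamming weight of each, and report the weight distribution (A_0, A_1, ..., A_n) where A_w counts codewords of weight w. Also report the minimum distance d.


Weight distribution: A_0 = 1, A_1 = 2, A_2 = 2, A_3 = 2, A_4 = 1. Minimum distance d = 1.

Enumerate all 2^3 = 8 messages m ∈ F_2^3.
For each, compute codeword c = mG in F_2^5, then tally its weight.
  m = 000 → c = 00000, weight = 0.
  m = 100 → c = 01011, weight = 3.
  m = 010 → c = 01100, weight = 2.
  m = 110 → c = 00111, weight = 3.
  m = 001 → c = 00011, weight = 2.
  m = 101 → c = 01000, weight = 1.
  m = 011 → c = 01111, weight = 4.
  m = 111 → c = 00100, weight = 1.
Tally weights:
  weight 0: 1 codewords.
  weight 1: 2 codewords.
  weight 2: 2 codewords.
  weight 3: 2 codewords.
  weight 4: 1 codewords.
Minimum distance d = smallest w > 0 with A_w > 0 = 1.
Sanity: Σ A_w = 8 = 2^3 = 8 ✓.


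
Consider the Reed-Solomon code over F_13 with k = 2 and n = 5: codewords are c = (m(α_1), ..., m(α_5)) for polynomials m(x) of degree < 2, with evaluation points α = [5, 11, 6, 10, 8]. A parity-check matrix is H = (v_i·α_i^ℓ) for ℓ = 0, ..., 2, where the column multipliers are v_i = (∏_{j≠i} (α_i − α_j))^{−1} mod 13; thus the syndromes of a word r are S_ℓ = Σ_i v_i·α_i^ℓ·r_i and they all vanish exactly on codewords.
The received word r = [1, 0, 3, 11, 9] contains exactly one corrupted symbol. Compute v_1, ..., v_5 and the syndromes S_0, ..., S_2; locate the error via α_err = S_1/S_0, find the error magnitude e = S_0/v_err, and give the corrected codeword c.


S = (8, 12, 5), error at position 5, error magnitude e = 2, c = [1, 0, 3, 11, 7].

Step 1: column multipliers v_i = (∏_{j≠i}(α_i − α_j))^{−1} mod 13.
  i = 1 (α = 5): (5−11)(5−6)(5−10)(5−8) = (−6)·(−1)·(−5)·(−3) = 90 ≡ 12, so v_1 = 12^{−1} = 12 (mod 13).
  i = 2 (α = 11): (11−5)(11−6)(11−10)(11−8) = 6·5·1·3 = 90 ≡ 12, so v_2 = 12^{−1} = 12 (mod 13).
  i = 3 (α = 6): (6−5)(6−11)(6−10)(6−8) = 1·(−5)·(−4)·(−2) = −40 ≡ 12, so v_3 = 12^{−1} = 12 (mod 13).
  i = 4 (α = 10): (10−5)(10−11)(10−6)(10−8) = 5·(−1)·4·2 = −40 ≡ 12, so v_4 = 12^{−1} = 12 (mod 13).
  i = 5 (α = 8): (8−5)(8−11)(8−6)(8−10) = 3·(−3)·2·(−2) = 36 ≡ 10, so v_5 = 10^{−1} = 4 (mod 13).
  v = [12, 12, 12, 12, 4].
Step 2: syndromes of r = [1, 0, 3, 11, 9] (all sums mod 13).
  S_0 = Σ v_i r_i = 12·1 + 12·0 + 12·3 + 12·11 + 4·9 = 216 ≡ 8.
  S_1 = Σ v_i α_i r_i = 12·5·1 + 12·11·0 + 12·6·3 + 12·10·11 + 4·8·9 = 1884 ≡ 12.
  α_i^2 mod 13 = [12, 4, 10, 9, 12].
  S_2 = Σ v_i α_i^2 r_i = 12·12·1 + 12·4·0 + 12·10·3 + 12·9·11 + 4·12·9 = 2124 ≡ 5.
  S = (8, 12, 5) ≠ 0, so r is not a codeword (an error is present).
Step 3: locate the error. For a single error e at position i, S_ℓ = v_i·e·α_i^ℓ, so α_err = S_1/S_0.
  S_0^{−1} = 8^{−1} = 5 (mod 13), so α_err = 12·5 = 60 ≡ 8 = α_5. Error position i = 5.
  Consistency check: S_2/S_1 = 5·12 = 60 ≡ 8 = α_err ✓ (single-error assumption holds).
Step 4: error magnitude e = S_0/v_5 = S_0·∏_{j≠5}(α_5 − α_j) = 8·10 = 80 ≡ 2 (mod 13).
Step 5: correct position 5: c_5 = r_5 − e = 9 − 2 ≡ 7 (mod 13). Hence c = [1, 0, 3, 11, 7].
  Check: interpolating c through the α_i gives m(x) = 4 + 2·x (degree < 2) with m(α_i) = c_i for every i, so c is indeed a codeword.


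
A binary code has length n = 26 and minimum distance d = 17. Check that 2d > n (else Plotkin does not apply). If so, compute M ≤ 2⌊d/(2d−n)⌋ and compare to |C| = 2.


Plotkin bound M ≤ 4; given |C| = 2 ≤ bound (satisfied).

Check applicability: 2d = 34, n = 26.
2d − n = 8 > 0, so Plotkin applies.
Compute d/(2d−n) = 17/8 ≈ 2.1250.
⌊d/(2d−n)⌋ = 2.
Plotkin bound: M ≤ 2·2 = 4.
Given |C| = 2, check: satisfied.
This |C| is below the Plotkin bound.


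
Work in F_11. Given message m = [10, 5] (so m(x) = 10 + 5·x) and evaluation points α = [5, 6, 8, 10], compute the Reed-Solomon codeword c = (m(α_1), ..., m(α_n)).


c = [2, 7, 6, 5]

Message polynomial: m(x) = 10 + 5·x (mod 11).
For each evaluation point α_i, compute m(α_i) mod 11:
  α_1 = 5: Horner steps 5 → 2, so m(5) = 2.
  α_2 = 6: Horner steps 5 → 7, so m(6) = 7.
  α_3 = 8: Horner steps 5 → 6, so m(8) = 6.
  α_4 = 10: Horner steps 5 → 5, so m(10) = 5.
Codeword c = [2, 7, 6, 5] ∈ F_11^4.


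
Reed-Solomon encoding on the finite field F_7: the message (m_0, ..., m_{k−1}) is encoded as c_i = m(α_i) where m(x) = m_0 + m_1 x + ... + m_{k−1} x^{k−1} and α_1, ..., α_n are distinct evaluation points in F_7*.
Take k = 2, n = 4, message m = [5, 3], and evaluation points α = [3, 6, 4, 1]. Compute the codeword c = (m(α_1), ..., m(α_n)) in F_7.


c = [0, 2, 3, 1]

Message polynomial: m(x) = 5 + 3·x (mod 7).
For each evaluation point α_i, compute m(α_i) mod 7:
  α_1 = 3: Horner steps 3 → 0, so m(3) = 0.
  α_2 = 6: Horner steps 3 → 2, so m(6) = 2.
  α_3 = 4: Horner steps 3 → 3, so m(4) = 3.
  α_4 = 1: Horner steps 3 → 1, so m(1) = 1.
Codeword c = [0, 2, 3, 1] ∈ F_7^4.


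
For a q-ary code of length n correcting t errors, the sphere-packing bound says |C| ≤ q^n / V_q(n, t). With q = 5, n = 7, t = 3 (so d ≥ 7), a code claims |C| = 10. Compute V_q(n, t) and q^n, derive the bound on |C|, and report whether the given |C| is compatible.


V_q(n, t) = 2605, q^n = 78125, Hamming bound = 29, |C| = 10 ≤ bound (satisfied).

Step 1: Compute V_q(n, t) = Σ_{j=0}^3 C(n, j) (q−1)^j.
  j = 0: C(7,0)·(4)^0 = 1·1 = 1.
  j = 1: C(7,1)·(4)^1 = 7·4 = 28.
  j = 2: C(7,2)·(4)^2 = 21·16 = 336.
  j = 3: C(7,3)·(4)^3 = 35·64 = 2240.
  V_q(n, t) = 1 + 28 + 336 + 2240 = 2605.
Step 2: q^n = 5^7 = 78125.
Step 3: Hamming bound ⌊q^n / V_q(n,t)⌋ = ⌊78125/2605⌋ = 29.
Step 4: Compare |C| = 10 to 29: satisfied.
The claimed |C| lies below the Hamming bound.


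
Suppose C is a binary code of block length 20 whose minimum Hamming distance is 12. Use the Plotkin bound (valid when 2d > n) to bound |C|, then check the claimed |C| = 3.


Plotkin bound M ≤ 6; given |C| = 3 ≤ bound (satisfied).

Check applicability: 2d = 24, n = 20.
2d − n = 4 > 0, so Plotkin applies.
Compute d/(2d−n) = 12/4 ≈ 3.0000.
⌊d/(2d−n)⌋ = 3.
Plotkin bound: M ≤ 2·3 = 6.
Given |C| = 3, check: satisfied.
This |C| is below the Plotkin bound.


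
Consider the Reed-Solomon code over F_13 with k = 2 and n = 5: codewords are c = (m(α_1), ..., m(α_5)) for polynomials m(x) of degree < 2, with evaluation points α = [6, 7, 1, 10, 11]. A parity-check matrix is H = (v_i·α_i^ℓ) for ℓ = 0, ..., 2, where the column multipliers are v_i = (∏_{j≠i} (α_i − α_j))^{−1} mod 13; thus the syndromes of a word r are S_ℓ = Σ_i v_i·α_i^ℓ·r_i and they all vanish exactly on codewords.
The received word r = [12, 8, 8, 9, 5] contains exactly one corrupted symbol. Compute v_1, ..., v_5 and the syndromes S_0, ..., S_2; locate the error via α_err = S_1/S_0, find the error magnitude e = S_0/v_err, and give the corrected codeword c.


S = (6, 6, 6), error at position 3, error magnitude e = 2, c = [12, 8, 6, 9, 5].

Step 1: column multipliers v_i = (∏_{j≠i}(α_i − α_j))^{−1} mod 13.
  i = 1 (α = 6): (6−7)(6−1)(6−10)(6−11) = (−1)·5·(−4)·(−5) = −100 ≡ 4, so v_1 = 4^{−1} = 10 (mod 13).
  i = 2 (α = 7): (7−6)(7−1)(7−10)(7−11) = 1·6·(−3)·(−4) = 72 ≡ 7, so v_2 = 7^{−1} = 2 (mod 13).
  i = 3 (α = 1): (1−6)(1−7)(1−10)(1−11) = (−5)·(−6)·(−9)·(−10) = 2700 ≡ 9, so v_3 = 9^{−1} = 3 (mod 13).
  i = 4 (α = 10): (10−6)(10−7)(10−1)(10−11) = 4·3·9·(−1) = −108 ≡ 9, so v_4 = 9^{−1} = 3 (mod 13).
  i = 5 (α = 11): (11−6)(11−7)(11−1)(11−10) = 5·4·10·1 = 200 ≡ 5, so v_5 = 5^{−1} = 8 (mod 13).
  v = [10, 2, 3, 3, 8].
Step 2: syndromes of r = [12, 8, 8, 9, 5] (all sums mod 13).
  S_0 = Σ v_i r_i = 10·12 + 2·8 + 3·8 + 3·9 + 8·5 = 227 ≡ 6.
  S_1 = Σ v_i α_i r_i = 10·6·12 + 2·7·8 + 3·1·8 + 3·10·9 + 8·11·5 = 1566 ≡ 6.
  α_i^2 mod 13 = [10, 10, 1, 9, 4].
  S_2 = Σ v_i α_i^2 r_i = 10·10·12 + 2·10·8 + 3·1·8 + 3·9·9 + 8·4·5 = 1787 ≡ 6.
  S = (6, 6, 6) ≠ 0, so r is not a codeword (an error is present).
Step 3: locate the error. For a single error e at position i, S_ℓ = v_i·e·α_i^ℓ, so α_err = S_1/S_0.
  S_0^{−1} = 6^{−1} = 11 (mod 13), so α_err = 6·11 = 66 ≡ 1 = α_3. Error position i = 3.
  Consistency check: S_2/S_1 = 6·11 = 66 ≡ 1 = α_err ✓ (single-error assumption holds).
Step 4: error magnitude e = S_0/v_3 = S_0·∏_{j≠3}(α_3 − α_j) = 6·9 = 54 ≡ 2 (mod 13).
Step 5: correct position 3: c_3 = r_3 − e = 8 − 2 ≡ 6 (mod 13). Hence c = [12, 8, 6, 9, 5].
  Check: interpolating c through the α_i gives m(x) = 10 + 9·x (degree < 2) with m(α_i) = c_i for every i, so c is indeed a codeword.


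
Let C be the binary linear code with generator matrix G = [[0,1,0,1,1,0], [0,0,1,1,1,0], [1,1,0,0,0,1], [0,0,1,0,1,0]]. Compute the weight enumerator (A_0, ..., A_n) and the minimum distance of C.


Weight distribution: A_0 = 1, A_1 = 1, A_2 = 3, A_3 = 6, A_4 = 3, A_5 = 1, A_6 = 1. Minimum distance d = 1.

Enumerate all 2^4 = 16 messages m ∈ F_2^4.
For each, compute codeword c = mG in F_2^6, then tally its weight.
  m = 0000 → c = 000000, weight = 0.
  m = 1000 → c = 010110, weight = 3.
  m = 0100 → c = 001110, weight = 3.
  m = 1100 → c = 011000, weight = 2.
  m = 0010 → c = 110001, weight = 3.
  m = 1010 → c = 100111, weight = 4.
  m = 0110 → c = 111111, weight = 6.
  m = 1110 → c = 101001, weight = 3.
  m = 0001 → c = 001010, weight = 2.
  m = 1001 → c = 011100, weight = 3.
  m = 0101 → c = 000100, weight = 1.
  m = 1101 → c = 010010, weight = 2.
  m = 0011 → c = 111011, weight = 5.
  m = 1011 → c = 101101, weight = 4.
  m = 0111 → c = 110101, weight = 4.
  m = 1111 → c = 100011, weight = 3.
Tally weights:
  weight 0: 1 codewords.
  weight 1: 1 codewords.
  weight 2: 3 codewords.
  weight 3: 6 codewords.
  weight 4: 3 codewords.
  weight 5: 1 codewords.
  weight 6: 1 codewords.
Minimum distance d = smallest w > 0 with A_w > 0 = 1.
Sanity: Σ A_w = 16 = 2^4 = 16 ✓.


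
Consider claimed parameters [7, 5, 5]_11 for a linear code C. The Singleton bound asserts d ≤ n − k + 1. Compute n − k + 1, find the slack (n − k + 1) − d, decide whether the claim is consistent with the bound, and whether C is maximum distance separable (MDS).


Singleton RHS = n − k + 1 = 3, slack = -2, bound violated (no such code; not MDS).

Singleton bound: d ≤ n − k + 1.
Here n = 7, k = 5, so n − k + 1 = 3.
Given d = 5, check d ≤ 3: NO.
Slack = (n − k + 1) − d = -2.
The slack is negative: d = 5 exceeds n − k + 1 = 3 by 2, so the Singleton bound is violated and no linear [7, 5, 5]_11 code can exist. In particular it is not MDS (MDS requires d = n − k + 1 exactly).
Description: the claimed parameters are [7, 5, 5]_11; such a code would be impossible (violates the Singleton bound).


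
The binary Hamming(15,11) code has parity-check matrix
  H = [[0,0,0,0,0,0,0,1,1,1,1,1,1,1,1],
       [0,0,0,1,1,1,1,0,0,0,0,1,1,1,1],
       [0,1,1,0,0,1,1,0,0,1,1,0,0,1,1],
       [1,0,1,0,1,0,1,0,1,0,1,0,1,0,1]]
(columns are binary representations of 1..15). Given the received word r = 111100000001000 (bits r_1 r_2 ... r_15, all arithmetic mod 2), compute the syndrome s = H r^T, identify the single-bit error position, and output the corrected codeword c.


s = (1, 0, 0, 0)^T, error position = 8, corrected codeword c = 111100010001000

Compute s = H r^T mod 2 one row at a time:
  s_1 = 0 + 0 + 0 + 0 + 1 + 0 + 0 + 0 = 1 ≡ 1 (mod 2).
  s_2 = 1 + 0 + 0 + 0 + 1 + 0 + 0 + 0 = 2 ≡ 0 (mod 2).
  s_3 = 1 + 1 + 0 + 0 + 0 + 0 + 0 + 0 = 2 ≡ 0 (mod 2).
  s_4 = 1 + 1 + 0 + 0 + 0 + 0 + 0 + 0 = 2 ≡ 0 (mod 2).
s = (1, 0, 0, 0)^T — this equals column 8 of H (binary 1000), so error is at position 8.
Correct: flip bit 8 of r = 111100000001000 to get c = 111100010001000.


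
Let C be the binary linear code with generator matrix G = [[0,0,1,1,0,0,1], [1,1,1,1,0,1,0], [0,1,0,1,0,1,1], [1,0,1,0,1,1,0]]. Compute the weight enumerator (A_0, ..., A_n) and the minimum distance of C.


Weight distribution: A_0 = 1, A_2 = 1, A_3 = 6, A_4 = 5, A_5 = 2, A_6 = 1. Minimum distance d = 2.

Enumerate all 2^4 = 16 messages m ∈ F_2^4.
For each, compute codeword c = mG in F_2^7, then tally its weight.
  m = 0000 → c = 0000000, weight = 0.
  m = 1000 → c = 0011001, weight = 3.
  m = 0100 → c = 1111010, weight = 5.
  m = 1100 → c = 1100011, weight = 4.
  m = 0010 → c = 0101011, weight = 4.
  m = 1010 → c = 0110010, weight = 3.
  m = 0110 → c = 1010001, weight = 3.
  m = 1110 → c = 1001000, weight = 2.
  m = 0001 → c = 1010110, weight = 4.
  m = 1001 → c = 1001111, weight = 5.
  m = 0101 → c = 0101100, weight = 3.
  m = 1101 → c = 0110101, weight = 4.
  m = 0011 → c = 1111101, weight = 6.
  m = 1011 → c = 1100100, weight = 3.
  m = 0111 → c = 0000111, weight = 3.
  m = 1111 → c = 0011110, weight = 4.
Tally weights:
  weight 0: 1 codewords.
  weight 2: 1 codewords.
  weight 3: 6 codewords.
  weight 4: 5 codewords.
  weight 5: 2 codewords.
  weight 6: 1 codewords.
Minimum distance d = smallest w > 0 with A_w > 0 = 2.
Sanity: Σ A_w = 16 = 2^4 = 16 ✓.


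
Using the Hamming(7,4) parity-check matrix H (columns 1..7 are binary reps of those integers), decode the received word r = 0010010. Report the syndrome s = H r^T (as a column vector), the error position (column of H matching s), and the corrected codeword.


s = (1, 0, 1)^T, error position = 5, corrected codeword c = 0010110

Compute s = H r^T mod 2 one row at a time:
  s_1 = 0 + 0 + 1 + 0 = 1 ≡ 1 (mod 2).
  s_2 = 0 + 1 + 1 + 0 = 2 ≡ 0 (mod 2).
  s_3 = 0 + 1 + 0 + 0 = 1 ≡ 1 (mod 2).
s = (1, 0, 1)^T — this equals column 5 of H (binary 101), so error is at position 5.
Correct: flip bit 5 of r = 0010010 to get c = 0010110.


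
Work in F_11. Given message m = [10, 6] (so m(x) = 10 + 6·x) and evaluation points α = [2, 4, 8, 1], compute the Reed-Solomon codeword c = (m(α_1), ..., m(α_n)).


c = [0, 1, 3, 5]

Message polynomial: m(x) = 10 + 6·x (mod 11).
For each evaluation point α_i, compute m(α_i) mod 11:
  α_1 = 2: Horner steps 6 → 0, so m(2) = 0.
  α_2 = 4: Horner steps 6 → 1, so m(4) = 1.
  α_3 = 8: Horner steps 6 → 3, so m(8) = 3.
  α_4 = 1: Horner steps 6 → 5, so m(1) = 5.
Codeword c = [0, 1, 3, 5] ∈ F_11^4.


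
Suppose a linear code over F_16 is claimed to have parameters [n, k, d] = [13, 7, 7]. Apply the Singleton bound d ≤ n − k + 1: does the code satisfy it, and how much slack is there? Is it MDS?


Singleton RHS = n − k + 1 = 7, slack = 0, bound satisfied, MDS.

Singleton bound: d ≤ n − k + 1.
Here n = 13, k = 7, so n − k + 1 = 7.
Given d = 7, check d ≤ 7: YES.
Slack = (n − k + 1) − d = 0.
The code is MDS (slack = 0).
Description: the claimed parameters are [13, 7, 7]_16; such a code would be MDS (meets Singleton bound).


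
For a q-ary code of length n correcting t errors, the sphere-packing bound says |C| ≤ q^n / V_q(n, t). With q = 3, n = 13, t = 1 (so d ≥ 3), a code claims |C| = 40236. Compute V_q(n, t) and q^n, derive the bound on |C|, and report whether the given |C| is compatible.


V_q(n, t) = 27, q^n = 1594323, Hamming bound = 59049, |C| = 40236 ≤ bound (satisfied).

Step 1: Compute V_q(n, t) = Σ_{j=0}^1 C(n, j) (q−1)^j.
  j = 0: C(13,0)·(2)^0 = 1·1 = 1.
  j = 1: C(13,1)·(2)^1 = 13·2 = 26.
  V_q(n, t) = 1 + 26 = 27.
Step 2: q^n = 3^13 = 1594323.
Step 3: Hamming bound ⌊q^n / V_q(n,t)⌋ = ⌊1594323/27⌋ = 59049.
Step 4: Compare |C| = 40236 to 59049: satisfied.
The claimed |C| lies below the Hamming bound.


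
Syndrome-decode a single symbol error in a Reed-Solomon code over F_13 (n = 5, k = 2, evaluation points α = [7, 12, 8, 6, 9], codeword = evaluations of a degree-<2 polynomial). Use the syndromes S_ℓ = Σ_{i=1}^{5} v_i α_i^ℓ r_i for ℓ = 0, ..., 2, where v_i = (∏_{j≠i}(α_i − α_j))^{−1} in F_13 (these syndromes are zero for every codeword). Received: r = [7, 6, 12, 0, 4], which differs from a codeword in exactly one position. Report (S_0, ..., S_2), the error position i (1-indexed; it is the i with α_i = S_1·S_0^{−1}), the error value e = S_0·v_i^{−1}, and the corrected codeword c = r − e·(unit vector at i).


S = (5, 4, 11), error at position 4, error magnitude e = 11, c = [7, 6, 12, 2, 4].

Step 1: column multipliers v_i = (∏_{j≠i}(α_i − α_j))^{−1} mod 13.
  i = 1 (α = 7): (7−12)(7−8)(7−6)(7−9) = (−5)·(−1)·1·(−2) = −10 ≡ 3, so v_1 = 3^{−1} = 9 (mod 13).
  i = 2 (α = 12): (12−7)(12−8)(12−6)(12−9) = 5·4·6·3 = 360 ≡ 9, so v_2 = 9^{−1} = 3 (mod 13).
  i = 3 (α = 8): (8−7)(8−12)(8−6)(8−9) = 1·(−4)·2·(−1) = 8 ≡ 8, so v_3 = 8^{−1} = 5 (mod 13).
  i = 4 (α = 6): (6−7)(6−12)(6−8)(6−9) = (−1)·(−6)·(−2)·(−3) = 36 ≡ 10, so v_4 = 10^{−1} = 4 (mod 13).
  i = 5 (α = 9): (9−7)(9−12)(9−8)(9−6) = 2·(−3)·1·3 = −18 ≡ 8, so v_5 = 8^{−1} = 5 (mod 13).
  v = [9, 3, 5, 4, 5].
Step 2: syndromes of r = [7, 6, 12, 0, 4] (all sums mod 13).
  S_0 = Σ v_i r_i = 9·7 + 3·6 + 5·12 + 4·0 + 5·4 = 161 ≡ 5.
  S_1 = Σ v_i α_i r_i = 9·7·7 + 3·12·6 + 5·8·12 + 4·6·0 + 5·9·4 = 1317 ≡ 4.
  α_i^2 mod 13 = [10, 1, 12, 10, 3].
  S_2 = Σ v_i α_i^2 r_i = 9·10·7 + 3·1·6 + 5·12·12 + 4·10·0 + 5·3·4 = 1428 ≡ 11.
  S = (5, 4, 11) ≠ 0, so r is not a codeword (an error is present).
Step 3: locate the error. For a single error e at position i, S_ℓ = v_i·e·α_i^ℓ, so α_err = S_1/S_0.
  S_0^{−1} = 5^{−1} = 8 (mod 13), so α_err = 4·8 = 32 ≡ 6 = α_4. Error position i = 4.
  Consistency check: S_2/S_1 = 11·10 = 110 ≡ 6 = α_err ✓ (single-error assumption holds).
Step 4: error magnitude e = S_0/v_4 = S_0·∏_{j≠4}(α_4 − α_j) = 5·10 = 50 ≡ 11 (mod 13).
Step 5: correct position 4: c_4 = r_4 − e = 0 − 11 ≡ 2 (mod 13). Hence c = [7, 6, 12, 2, 4].
  Check: interpolating c through the α_i gives m(x) = 11 + 5·x (degree < 2) with m(α_i) = c_i for every i, so c is indeed a codeword.


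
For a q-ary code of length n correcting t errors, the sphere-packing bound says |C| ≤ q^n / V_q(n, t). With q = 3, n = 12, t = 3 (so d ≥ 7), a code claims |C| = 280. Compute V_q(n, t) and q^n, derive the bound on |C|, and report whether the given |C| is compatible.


V_q(n, t) = 2049, q^n = 531441, Hamming bound = 259, |C| = 280 > bound (violated).

Step 1: Compute V_q(n, t) = Σ_{j=0}^3 C(n, j) (q−1)^j.
  j = 0: C(12,0)·(2)^0 = 1·1 = 1.
  j = 1: C(12,1)·(2)^1 = 12·2 = 24.
  j = 2: C(12,2)·(2)^2 = 66·4 = 264.
  j = 3: C(12,3)·(2)^3 = 220·8 = 1760.
  V_q(n, t) = 1 + 24 + 264 + 1760 = 2049.
Step 2: q^n = 3^12 = 531441.
Step 3: Hamming bound ⌊q^n / V_q(n,t)⌋ = ⌊531441/2049⌋ = 259.
Step 4: Compare |C| = 280 to 259: violated.
The claimed |C| lies above the Hamming bound, so no 3-ary code of length 12 with d ≥ 7 can have 280 codewords.


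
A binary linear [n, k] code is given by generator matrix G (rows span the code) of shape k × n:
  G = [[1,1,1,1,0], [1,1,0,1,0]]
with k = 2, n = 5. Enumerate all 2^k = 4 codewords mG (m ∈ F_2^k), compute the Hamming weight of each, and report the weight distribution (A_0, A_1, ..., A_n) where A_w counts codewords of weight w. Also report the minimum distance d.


Weight distribution: A_0 = 1, A_1 = 1, A_3 = 1, A_4 = 1. Minimum distance d = 1.

Enumerate all 2^2 = 4 messages m ∈ F_2^2.
For each, compute codeword c = mG in F_2^5, then tally its weight.
  m = 00 → c = 00000, weight = 0.
  m = 10 → c = 11110, weight = 4.
  m = 01 → c = 11010, weight = 3.
  m = 11 → c = 00100, weight = 1.
Tally weights:
  weight 0: 1 codewords.
  weight 1: 1 codewords.
  weight 3: 1 codewords.
  weight 4: 1 codewords.
Minimum distance d = smallest w > 0 with A_w > 0 = 1.
Sanity: Σ A_w = 4 = 2^2 = 4 ✓.


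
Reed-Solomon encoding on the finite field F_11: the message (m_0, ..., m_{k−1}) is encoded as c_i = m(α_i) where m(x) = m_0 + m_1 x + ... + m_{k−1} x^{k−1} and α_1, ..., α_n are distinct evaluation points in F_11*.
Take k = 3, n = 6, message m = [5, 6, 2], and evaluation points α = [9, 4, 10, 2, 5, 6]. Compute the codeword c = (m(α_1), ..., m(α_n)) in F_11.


c = [1, 6, 1, 3, 8, 3]

Message polynomial: m(x) = 5 + 6·x + 2·x^2 (mod 11).
For each evaluation point α_i, compute m(α_i) mod 11:
  α_1 = 9: Horner steps 2 → 2 → 1, so m(9) = 1.
  α_2 = 4: Horner steps 2 → 3 → 6, so m(4) = 6.
  α_3 = 10: Horner steps 2 → 4 → 1, so m(10) = 1.
  α_4 = 2: Horner steps 2 → 10 → 3, so m(2) = 3.
  α_5 = 5: Horner steps 2 → 5 → 8, so m(5) = 8.
  α_6 = 6: Horner steps 2 → 7 → 3, so m(6) = 3.
Codeword c = [1, 6, 1, 3, 8, 3] ∈ F_11^6.


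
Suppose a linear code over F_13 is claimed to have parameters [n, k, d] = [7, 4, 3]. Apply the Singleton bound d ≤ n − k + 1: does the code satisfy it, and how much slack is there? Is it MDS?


Singleton RHS = n − k + 1 = 4, slack = 1, bound satisfied, not MDS.

Singleton bound: d ≤ n − k + 1.
Here n = 7, k = 4, so n − k + 1 = 4.
Given d = 3, check d ≤ 4: YES.
Slack = (n − k + 1) − d = 1.
The code is NOT MDS (slack = 1 > 0).
Description: the claimed parameters are [7, 4, 3]_13; such a code would be non-MDS.


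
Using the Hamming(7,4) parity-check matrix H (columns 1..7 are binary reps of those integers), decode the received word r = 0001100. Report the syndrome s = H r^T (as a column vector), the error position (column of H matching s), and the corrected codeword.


s = (0, 0, 1)^T, error position = 1, corrected codeword c = 1001100

Compute s = H r^T mod 2 one row at a time:
  s_1 = 1 + 1 + 0 + 0 = 2 ≡ 0 (mod 2).
  s_2 = 0 + 0 + 0 + 0 = 0 ≡ 0 (mod 2).
  s_3 = 0 + 0 + 1 + 0 = 1 ≡ 1 (mod 2).
s = (0, 0, 1)^T — this equals column 1 of H (binary 001), so error is at position 1.
Correct: flip bit 1 of r = 0001100 to get c = 1001100.


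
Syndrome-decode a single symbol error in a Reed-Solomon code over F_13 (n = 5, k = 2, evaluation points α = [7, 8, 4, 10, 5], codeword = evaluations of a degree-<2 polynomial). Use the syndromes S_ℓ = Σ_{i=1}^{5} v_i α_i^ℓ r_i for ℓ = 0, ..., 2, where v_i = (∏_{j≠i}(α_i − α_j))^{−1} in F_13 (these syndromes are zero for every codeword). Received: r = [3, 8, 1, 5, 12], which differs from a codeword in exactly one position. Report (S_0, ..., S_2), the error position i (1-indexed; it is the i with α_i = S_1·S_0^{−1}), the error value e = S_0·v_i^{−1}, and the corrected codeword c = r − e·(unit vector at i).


S = (5, 12, 8), error at position 5, error magnitude e = 6, c = [3, 8, 1, 5, 6].

Step 1: column multipliers v_i = (∏_{j≠i}(α_i − α_j))^{−1} mod 13.
  i = 1 (α = 7): (7−8)(7−4)(7−10)(7−5) = (−1)·3·(−3)·2 = 18 ≡ 5, so v_1 = 5^{−1} = 8 (mod 13).
  i = 2 (α = 8): (8−7)(8−4)(8−10)(8−5) = 1·4·(−2)·3 = −24 ≡ 2, so v_2 = 2^{−1} = 7 (mod 13).
  i = 3 (α = 4): (4−7)(4−8)(4−10)(4−5) = (−3)·(−4)·(−6)·(−1) = 72 ≡ 7, so v_3 = 7^{−1} = 2 (mod 13).
  i = 4 (α = 10): (10−7)(10−8)(10−4)(10−5) = 3·2·6·5 = 180 ≡ 11, so v_4 = 11^{−1} = 6 (mod 13).
  i = 5 (α = 5): (5−7)(5−8)(5−4)(5−10) = (−2)·(−3)·1·(−5) = −30 ≡ 9, so v_5 = 9^{−1} = 3 (mod 13).
  v = [8, 7, 2, 6, 3].
Step 2: syndromes of r = [3, 8, 1, 5, 12] (all sums mod 13).
  S_0 = Σ v_i r_i = 8·3 + 7·8 + 2·1 + 6·5 + 3·12 = 148 ≡ 5.
  S_1 = Σ v_i α_i r_i = 8·7·3 + 7·8·8 + 2·4·1 + 6·10·5 + 3·5·12 = 1104 ≡ 12.
  α_i^2 mod 13 = [10, 12, 3, 9, 12].
  S_2 = Σ v_i α_i^2 r_i = 8·10·3 + 7·12·8 + 2·3·1 + 6·9·5 + 3·12·12 = 1620 ≡ 8.
  S = (5, 12, 8) ≠ 0, so r is not a codeword (an error is present).
Step 3: locate the error. For a single error e at position i, S_ℓ = v_i·e·α_i^ℓ, so α_err = S_1/S_0.
  S_0^{−1} = 5^{−1} = 8 (mod 13), so α_err = 12·8 = 96 ≡ 5 = α_5. Error position i = 5.
  Consistency check: S_2/S_1 = 8·12 = 96 ≡ 5 = α_err ✓ (single-error assumption holds).
Step 4: error magnitude e = S_0/v_5 = S_0·∏_{j≠5}(α_5 − α_j) = 5·9 = 45 ≡ 6 (mod 13).
Step 5: correct position 5: c_5 = r_5 − e = 12 − 6 ≡ 6 (mod 13). Hence c = [3, 8, 1, 5, 6].
  Check: interpolating c through the α_i gives m(x) = 7 + 5·x (degree < 2) with m(α_i) = c_i for every i, so c is indeed a codeword.


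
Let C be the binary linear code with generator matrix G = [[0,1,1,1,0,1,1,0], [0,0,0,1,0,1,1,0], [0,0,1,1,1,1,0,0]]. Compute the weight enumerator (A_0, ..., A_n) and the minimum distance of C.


Weight distribution: A_0 = 1, A_2 = 1, A_3 = 3, A_4 = 2, A_5 = 1. Minimum distance d = 2.

Enumerate all 2^3 = 8 messages m ∈ F_2^3.
For each, compute codeword c = mG in F_2^8, then tally its weight.
  m = 000 → c = 00000000, weight = 0.
  m = 100 → c = 01110110, weight = 5.
  m = 010 → c = 00010110, weight = 3.
  m = 110 → c = 01100000, weight = 2.
  m = 001 → c = 00111100, weight = 4.
  m = 101 → c = 01001010, weight = 3.
  m = 011 → c = 00101010, weight = 3.
  m = 111 → c = 01011100, weight = 4.
Tally weights:
  weight 0: 1 codewords.
  weight 2: 1 codewords.
  weight 3: 3 codewords.
  weight 4: 2 codewords.
  weight 5: 1 codewords.
Minimum distance d = smallest w > 0 with A_w > 0 = 2.
Sanity: Σ A_w = 8 = 2^3 = 8 ✓.


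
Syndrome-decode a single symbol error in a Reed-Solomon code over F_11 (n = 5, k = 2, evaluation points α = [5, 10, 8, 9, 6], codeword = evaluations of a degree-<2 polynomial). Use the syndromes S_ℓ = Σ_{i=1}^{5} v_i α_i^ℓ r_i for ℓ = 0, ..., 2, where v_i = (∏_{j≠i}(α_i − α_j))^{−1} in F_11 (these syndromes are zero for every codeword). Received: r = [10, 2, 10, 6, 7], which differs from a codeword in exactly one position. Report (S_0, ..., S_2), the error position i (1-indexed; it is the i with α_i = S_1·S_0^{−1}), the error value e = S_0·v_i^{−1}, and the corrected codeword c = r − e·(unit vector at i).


S = (2, 10, 6), error at position 1, error magnitude e = 10, c = [0, 2, 10, 6, 7].

Step 1: column multipliers v_i = (∏_{j≠i}(α_i − α_j))^{−1} mod 11.
  i = 1 (α = 5): (5−10)(5−8)(5−9)(5−6) = (−5)·(−3)·(−4)·(−1) = 60 ≡ 5, so v_1 = 5^{−1} = 9 (mod 11).
  i = 2 (α = 10): (10−5)(10−8)(10−9)(10−6) = 5·2·1·4 = 40 ≡ 7, so v_2 = 7^{−1} = 8 (mod 11).
  i = 3 (α = 8): (8−5)(8−10)(8−9)(8−6) = 3·(−2)·(−1)·2 = 12 ≡ 1, so v_3 = 1^{−1} = 1 (mod 11).
  i = 4 (α = 9): (9−5)(9−10)(9−8)(9−6) = 4·(−1)·1·3 = −12 ≡ 10, so v_4 = 10^{−1} = 10 (mod 11).
  i = 5 (α = 6): (6−5)(6−10)(6−8)(6−9) = 1·(−4)·(−2)·(−3) = −24 ≡ 9, so v_5 = 9^{−1} = 5 (mod 11).
  v = [9, 8, 1, 10, 5].
Step 2: syndromes of r = [10, 2, 10, 6, 7] (all sums mod 11).
  S_0 = Σ v_i r_i = 9·10 + 8·2 + 1·10 + 10·6 + 5·7 = 211 ≡ 2.
  S_1 = Σ v_i α_i r_i = 9·5·10 + 8·10·2 + 1·8·10 + 10·9·6 + 5·6·7 = 1440 ≡ 10.
  α_i^2 mod 11 = [3, 1, 9, 4, 3].
  S_2 = Σ v_i α_i^2 r_i = 9·3·10 + 8·1·2 + 1·9·10 + 10·4·6 + 5·3·7 = 721 ≡ 6.
  S = (2, 10, 6) ≠ 0, so r is not a codeword (an error is present).
Step 3: locate the error. For a single error e at position i, S_ℓ = v_i·e·α_i^ℓ, so α_err = S_1/S_0.
  S_0^{−1} = 2^{−1} = 6 (mod 11), so α_err = 10·6 = 60 ≡ 5 = α_1. Error position i = 1.
  Consistency check: S_2/S_1 = 6·10 = 60 ≡ 5 = α_err ✓ (single-error assumption holds).
Step 4: error magnitude e = S_0/v_1 = S_0·∏_{j≠1}(α_1 − α_j) = 2·5 = 10 ≡ 10 (mod 11).
Step 5: correct position 1: c_1 = r_1 − e = 10 − 10 ≡ 0 (mod 11). Hence c = [0, 2, 10, 6, 7].
  Check: interpolating c through the α_i gives m(x) = 9 + 7·x (degree < 2) with m(α_i) = c_i for every i, so c is indeed a codeword.


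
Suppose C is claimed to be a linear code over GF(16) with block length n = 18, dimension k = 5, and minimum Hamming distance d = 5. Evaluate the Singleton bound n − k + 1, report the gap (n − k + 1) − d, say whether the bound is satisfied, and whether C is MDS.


Singleton RHS = n − k + 1 = 14, slack = 9, bound satisfied, not MDS.

Singleton bound: d ≤ n − k + 1.
Here n = 18, k = 5, so n − k + 1 = 14.
Given d = 5, check d ≤ 14: YES.
Slack = (n − k + 1) − d = 9.
The code is NOT MDS (slack = 9 > 0).
Description: the claimed parameters are [18, 5, 5]_16; such a code would be non-MDS.


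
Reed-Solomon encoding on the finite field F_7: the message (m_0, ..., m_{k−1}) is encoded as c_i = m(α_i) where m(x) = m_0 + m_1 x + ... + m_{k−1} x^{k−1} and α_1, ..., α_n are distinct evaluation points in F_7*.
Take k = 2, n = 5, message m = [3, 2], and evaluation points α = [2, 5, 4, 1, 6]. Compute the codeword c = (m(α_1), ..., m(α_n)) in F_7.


c = [0, 6, 4, 5, 1]

Message polynomial: m(x) = 3 + 2·x (mod 7).
For each evaluation point α_i, compute m(α_i) mod 7:
  α_1 = 2: Horner steps 2 → 0, so m(2) = 0.
  α_2 = 5: Horner steps 2 → 6, so m(5) = 6.
  α_3 = 4: Horner steps 2 → 4, so m(4) = 4.
  α_4 = 1: Horner steps 2 → 5, so m(1) = 5.
  α_5 = 6: Horner steps 2 → 1, so m(6) = 1.
Codeword c = [0, 6, 4, 5, 1] ∈ F_7^5.


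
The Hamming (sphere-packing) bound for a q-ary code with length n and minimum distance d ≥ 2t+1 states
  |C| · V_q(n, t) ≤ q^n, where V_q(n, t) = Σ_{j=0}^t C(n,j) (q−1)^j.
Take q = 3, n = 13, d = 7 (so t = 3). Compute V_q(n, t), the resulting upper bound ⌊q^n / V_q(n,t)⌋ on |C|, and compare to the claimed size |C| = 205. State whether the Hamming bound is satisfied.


V_q(n, t) = 2627, q^n = 1594323, Hamming bound = 606, |C| = 205 ≤ bound (satisfied).

Step 1: Compute V_q(n, t) = Σ_{j=0}^3 C(n, j) (q−1)^j.
  j = 0: C(13,0)·(2)^0 = 1·1 = 1.
  j = 1: C(13,1)·(2)^1 = 13·2 = 26.
  j = 2: C(13,2)·(2)^2 = 78·4 = 312.
  j = 3: C(13,3)·(2)^3 = 286·8 = 2288.
  V_q(n, t) = 1 + 26 + 312 + 2288 = 2627.
Step 2: q^n = 3^13 = 1594323.
Step 3: Hamming bound ⌊q^n / V_q(n,t)⌋ = ⌊1594323/2627⌋ = 606.
Step 4: Compare |C| = 205 to 606: satisfied.
The claimed |C| lies below the Hamming bound.


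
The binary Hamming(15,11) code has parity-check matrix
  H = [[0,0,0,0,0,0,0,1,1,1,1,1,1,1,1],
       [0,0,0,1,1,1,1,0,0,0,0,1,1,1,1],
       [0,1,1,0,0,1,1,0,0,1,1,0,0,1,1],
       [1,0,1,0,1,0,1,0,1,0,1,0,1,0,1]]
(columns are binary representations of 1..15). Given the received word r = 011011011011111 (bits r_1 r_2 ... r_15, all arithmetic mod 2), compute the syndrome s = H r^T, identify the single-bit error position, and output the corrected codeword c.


s = (1, 0, 0, 0)^T, error position = 8, corrected codeword c = 011011001011111

Compute s = H r^T mod 2 one row at a time:
  s_1 = 1 + 1 + 0 + 1 + 1 + 1 + 1 + 1 = 7 ≡ 1 (mod 2).
  s_2 = 0 + 1 + 1 + 0 + 1 + 1 + 1 + 1 = 6 ≡ 0 (mod 2).
  s_3 = 1 + 1 + 1 + 0 + 0 + 1 + 1 + 1 = 6 ≡ 0 (mod 2).
  s_4 = 0 + 1 + 1 + 0 + 1 + 1 + 1 + 1 = 6 ≡ 0 (mod 2).
s = (1, 0, 0, 0)^T — this equals column 8 of H (binary 1000), so error is at position 8.
Correct: flip bit 8 of r = 011011011011111 to get c = 011011001011111.


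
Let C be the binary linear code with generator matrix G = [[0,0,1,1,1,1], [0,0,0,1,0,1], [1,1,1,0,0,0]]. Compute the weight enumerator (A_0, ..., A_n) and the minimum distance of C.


Weight distribution: A_0 = 1, A_2 = 2, A_3 = 2, A_4 = 1, A_5 = 2. Minimum distance d = 2.

Enumerate all 2^3 = 8 messages m ∈ F_2^3.
For each, compute codeword c = mG in F_2^6, then tally its weight.
  m = 000 → c = 000000, weight = 0.
  m = 100 → c = 001111, weight = 4.
  m = 010 → c = 000101, weight = 2.
  m = 110 → c = 001010, weight = 2.
  m = 001 → c = 111000, weight = 3.
  m = 101 → c = 110111, weight = 5.
  m = 011 → c = 111101, weight = 5.
  m = 111 → c = 110010, weight = 3.
Tally weights:
  weight 0: 1 codewords.
  weight 2: 2 codewords.
  weight 3: 2 codewords.
  weight 4: 1 codewords.
  weight 5: 2 codewords.
Minimum distance d = smallest w > 0 with A_w > 0 = 2.
Sanity: Σ A_w = 8 = 2^3 = 8 ✓.


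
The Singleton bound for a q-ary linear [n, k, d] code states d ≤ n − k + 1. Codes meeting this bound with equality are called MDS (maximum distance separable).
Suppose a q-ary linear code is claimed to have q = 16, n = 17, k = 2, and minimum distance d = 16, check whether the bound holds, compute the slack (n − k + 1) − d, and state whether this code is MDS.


Singleton RHS = n − k + 1 = 16, slack = 0, bound satisfied, MDS.

Singleton bound: d ≤ n − k + 1.
Here n = 17, k = 2, so n − k + 1 = 16.
Given d = 16, check d ≤ 16: YES.
Slack = (n − k + 1) − d = 0.
The code is MDS (slack = 0).
Description: the claimed parameters are [17, 2, 16]_16; such a code would be MDS (meets Singleton bound).


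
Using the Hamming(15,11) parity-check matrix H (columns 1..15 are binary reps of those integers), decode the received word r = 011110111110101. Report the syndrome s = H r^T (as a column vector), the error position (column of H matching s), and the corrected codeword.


s = (0, 1, 0, 1)^T, error position = 5, corrected codeword c = 011100111110101

Compute s = H r^T mod 2 one row at a time:
  s_1 = 1 + 1 + 1 + 1 + 0 + 1 + 0 + 1 = 6 ≡ 0 (mod 2).
  s_2 = 1 + 1 + 0 + 1 + 0 + 1 + 0 + 1 = 5 ≡ 1 (mod 2).
  s_3 = 1 + 1 + 0 + 1 + 1 + 1 + 0 + 1 = 6 ≡ 0 (mod 2).
  s_4 = 0 + 1 + 1 + 1 + 1 + 1 + 1 + 1 = 7 ≡ 1 (mod 2).
s = (0, 1, 0, 1)^T — this equals column 5 of H (binary 0101), so error is at position 5.
Correct: flip bit 5 of r = 011110111110101 to get c = 011100111110101.


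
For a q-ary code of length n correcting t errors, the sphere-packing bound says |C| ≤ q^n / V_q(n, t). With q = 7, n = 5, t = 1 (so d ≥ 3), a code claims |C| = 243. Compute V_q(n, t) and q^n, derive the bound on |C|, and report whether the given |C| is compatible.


V_q(n, t) = 31, q^n = 16807, Hamming bound = 542, |C| = 243 ≤ bound (satisfied).

Step 1: Compute V_q(n, t) = Σ_{j=0}^1 C(n, j) (q−1)^j.
  j = 0: C(5,0)·(6)^0 = 1·1 = 1.
  j = 1: C(5,1)·(6)^1 = 5·6 = 30.
  V_q(n, t) = 1 + 30 = 31.
Step 2: q^n = 7^5 = 16807.
Step 3: Hamming bound ⌊q^n / V_q(n,t)⌋ = ⌊16807/31⌋ = 542.
Step 4: Compare |C| = 243 to 542: satisfied.
The claimed |C| lies below the Hamming bound.


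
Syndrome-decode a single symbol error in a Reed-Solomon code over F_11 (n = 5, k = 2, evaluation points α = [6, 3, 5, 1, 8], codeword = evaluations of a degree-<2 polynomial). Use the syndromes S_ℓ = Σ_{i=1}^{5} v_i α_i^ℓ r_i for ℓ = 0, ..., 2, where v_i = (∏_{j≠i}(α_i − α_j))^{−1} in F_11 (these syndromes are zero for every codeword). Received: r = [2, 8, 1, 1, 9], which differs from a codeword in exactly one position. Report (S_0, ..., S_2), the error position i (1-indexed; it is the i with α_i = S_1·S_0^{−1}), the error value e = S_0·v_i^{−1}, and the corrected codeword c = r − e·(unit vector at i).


S = (4, 9, 1), error at position 3, error magnitude e = 8, c = [2, 8, 4, 1, 9].

Step 1: column multipliers v_i = (∏_{j≠i}(α_i − α_j))^{−1} mod 11.
  i = 1 (α = 6): (6−3)(6−5)(6−1)(6−8) = 3·1·5·(−2) = −30 ≡ 3, so v_1 = 3^{−1} = 4 (mod 11).
  i = 2 (α = 3): (3−6)(3−5)(3−1)(3−8) = (−3)·(−2)·2·(−5) = −60 ≡ 6, so v_2 = 6^{−1} = 2 (mod 11).
  i = 3 (α = 5): (5−6)(5−3)(5−1)(5−8) = (−1)·2·4·(−3) = 24 ≡ 2, so v_3 = 2^{−1} = 6 (mod 11).
  i = 4 (α = 1): (1−6)(1−3)(1−5)(1−8) = (−5)·(−2)·(−4)·(−7) = 280 ≡ 5, so v_4 = 5^{−1} = 9 (mod 11).
  i = 5 (α = 8): (8−6)(8−3)(8−5)(8−1) = 2·5·3·7 = 210 ≡ 1, so v_5 = 1^{−1} = 1 (mod 11).
  v = [4, 2, 6, 9, 1].
Step 2: syndromes of r = [2, 8, 1, 1, 9] (all sums mod 11).
  S_0 = Σ v_i r_i = 4·2 + 2·8 + 6·1 + 9·1 + 1·9 = 48 ≡ 4.
  S_1 = Σ v_i α_i r_i = 4·6·2 + 2·3·8 + 6·5·1 + 9·1·1 + 1·8·9 = 207 ≡ 9.
  α_i^2 mod 11 = [3, 9, 3, 1, 9].
  S_2 = Σ v_i α_i^2 r_i = 4·3·2 + 2·9·8 + 6·3·1 + 9·1·1 + 1·9·9 = 276 ≡ 1.
  S = (4, 9, 1) ≠ 0, so r is not a codeword (an error is present).
Step 3: locate the error. For a single error e at position i, S_ℓ = v_i·e·α_i^ℓ, so α_err = S_1/S_0.
  S_0^{−1} = 4^{−1} = 3 (mod 11), so α_err = 9·3 = 27 ≡ 5 = α_3. Error position i = 3.
  Consistency check: S_2/S_1 = 1·5 = 5 ≡ 5 = α_err ✓ (single-error assumption holds).
Step 4: error magnitude e = S_0/v_3 = S_0·∏_{j≠3}(α_3 − α_j) = 4·2 = 8 ≡ 8 (mod 11).
Step 5: correct position 3: c_3 = r_3 − e = 1 − 8 ≡ 4 (mod 11). Hence c = [2, 8, 4, 1, 9].
  Check: interpolating c through the α_i gives m(x) = 3 + 9·x (degree < 2) with m(α_i) = c_i for every i, so c is indeed a codeword.


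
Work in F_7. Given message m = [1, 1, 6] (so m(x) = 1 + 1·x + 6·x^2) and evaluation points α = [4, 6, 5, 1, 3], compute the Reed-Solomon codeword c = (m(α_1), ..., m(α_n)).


c = [3, 6, 2, 1, 2]

Message polynomial: m(x) = 1 + 1·x + 6·x^2 (mod 7).
For each evaluation point α_i, compute m(α_i) mod 7:
  α_1 = 4: Horner steps 6 → 4 → 3, so m(4) = 3.
  α_2 = 6: Horner steps 6 → 2 → 6, so m(6) = 6.
  α_3 = 5: Horner steps 6 → 3 → 2, so m(5) = 2.
  α_4 = 1: Horner steps 6 → 0 → 1, so m(1) = 1.
  α_5 = 3: Horner steps 6 → 5 → 2, so m(3) = 2.
Codeword c = [3, 6, 2, 1, 2] ∈ F_7^5.


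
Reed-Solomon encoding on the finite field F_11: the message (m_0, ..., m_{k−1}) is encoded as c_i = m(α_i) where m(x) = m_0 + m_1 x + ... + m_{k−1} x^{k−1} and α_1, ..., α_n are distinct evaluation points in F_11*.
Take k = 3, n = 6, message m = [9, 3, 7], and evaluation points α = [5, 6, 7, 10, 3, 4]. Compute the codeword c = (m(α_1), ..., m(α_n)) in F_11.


c = [1, 4, 10, 2, 4, 1]

Message polynomial: m(x) = 9 + 3·x + 7·x^2 (mod 11).
For each evaluation point α_i, compute m(α_i) mod 11:
  α_1 = 5: Horner steps 7 → 5 → 1, so m(5) = 1.
  α_2 = 6: Horner steps 7 → 1 → 4, so m(6) = 4.
  α_3 = 7: Horner steps 7 → 8 → 10, so m(7) = 10.
  α_4 = 10: Horner steps 7 → 7 → 2, so m(10) = 2.
  α_5 = 3: Horner steps 7 → 2 → 4, so m(3) = 4.
  α_6 = 4: Horner steps 7 → 9 → 1, so m(4) = 1.
Codeword c = [1, 4, 10, 2, 4, 1] ∈ F_11^6.
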